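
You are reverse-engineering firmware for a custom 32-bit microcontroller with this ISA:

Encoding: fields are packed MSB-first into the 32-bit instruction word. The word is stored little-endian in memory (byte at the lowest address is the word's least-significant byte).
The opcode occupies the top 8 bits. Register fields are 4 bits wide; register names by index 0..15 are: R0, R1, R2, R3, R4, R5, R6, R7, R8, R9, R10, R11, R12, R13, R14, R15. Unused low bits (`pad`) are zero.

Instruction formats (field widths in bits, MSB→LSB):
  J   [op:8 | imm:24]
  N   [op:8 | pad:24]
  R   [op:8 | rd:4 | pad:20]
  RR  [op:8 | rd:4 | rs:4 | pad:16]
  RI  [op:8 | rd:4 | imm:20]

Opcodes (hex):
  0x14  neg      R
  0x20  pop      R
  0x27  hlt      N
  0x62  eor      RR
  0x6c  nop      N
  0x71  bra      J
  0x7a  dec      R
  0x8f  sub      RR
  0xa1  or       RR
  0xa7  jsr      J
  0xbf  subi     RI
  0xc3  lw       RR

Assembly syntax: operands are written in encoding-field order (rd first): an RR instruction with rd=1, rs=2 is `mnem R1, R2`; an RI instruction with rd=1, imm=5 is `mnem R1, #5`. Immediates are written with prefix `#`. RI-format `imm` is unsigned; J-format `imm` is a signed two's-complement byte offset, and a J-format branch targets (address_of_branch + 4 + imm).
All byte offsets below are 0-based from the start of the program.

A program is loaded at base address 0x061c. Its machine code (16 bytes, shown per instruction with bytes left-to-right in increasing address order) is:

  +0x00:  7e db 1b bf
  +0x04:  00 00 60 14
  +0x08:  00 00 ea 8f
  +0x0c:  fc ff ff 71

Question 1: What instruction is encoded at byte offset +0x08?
+0x08: 00 00 ea 8f ⇒ word 0x8fea0000 (little)
  op=0x8fea0000>>24=0x8f ⇒ sub (RR)
  rd@[23:20]=0xe ⇒ R14
  rs@[19:16]=0xa ⇒ R10

sub R14, R10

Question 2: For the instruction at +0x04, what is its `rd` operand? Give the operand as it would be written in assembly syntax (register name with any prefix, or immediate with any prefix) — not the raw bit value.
+0x04: 00 00 60 14 ⇒ word 0x14600000 (little)
  top 8b → 0x14 → neg [R]
  rd@[23:20]=0x6 ⇒ R6

R6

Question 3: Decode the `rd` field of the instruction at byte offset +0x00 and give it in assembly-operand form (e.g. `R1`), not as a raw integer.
R1

off 0x00: read 7e db 1b bf as little → 0xbf1bdb7e
  opcode bits[31:24]=0xbf: subi/RI
  [23:20] rd=1 = R1
  [19:0] imm=777086 = #777086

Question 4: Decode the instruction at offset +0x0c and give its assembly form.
bra #-4

+0x0c: fc ff ff 71 ⇒ word 0x71fffffc (little)
  opcode bits[31:24]=0x71: bra/J
  imm: (w>>0)&0xffffff=0xfffffc (s24→-4) → #-4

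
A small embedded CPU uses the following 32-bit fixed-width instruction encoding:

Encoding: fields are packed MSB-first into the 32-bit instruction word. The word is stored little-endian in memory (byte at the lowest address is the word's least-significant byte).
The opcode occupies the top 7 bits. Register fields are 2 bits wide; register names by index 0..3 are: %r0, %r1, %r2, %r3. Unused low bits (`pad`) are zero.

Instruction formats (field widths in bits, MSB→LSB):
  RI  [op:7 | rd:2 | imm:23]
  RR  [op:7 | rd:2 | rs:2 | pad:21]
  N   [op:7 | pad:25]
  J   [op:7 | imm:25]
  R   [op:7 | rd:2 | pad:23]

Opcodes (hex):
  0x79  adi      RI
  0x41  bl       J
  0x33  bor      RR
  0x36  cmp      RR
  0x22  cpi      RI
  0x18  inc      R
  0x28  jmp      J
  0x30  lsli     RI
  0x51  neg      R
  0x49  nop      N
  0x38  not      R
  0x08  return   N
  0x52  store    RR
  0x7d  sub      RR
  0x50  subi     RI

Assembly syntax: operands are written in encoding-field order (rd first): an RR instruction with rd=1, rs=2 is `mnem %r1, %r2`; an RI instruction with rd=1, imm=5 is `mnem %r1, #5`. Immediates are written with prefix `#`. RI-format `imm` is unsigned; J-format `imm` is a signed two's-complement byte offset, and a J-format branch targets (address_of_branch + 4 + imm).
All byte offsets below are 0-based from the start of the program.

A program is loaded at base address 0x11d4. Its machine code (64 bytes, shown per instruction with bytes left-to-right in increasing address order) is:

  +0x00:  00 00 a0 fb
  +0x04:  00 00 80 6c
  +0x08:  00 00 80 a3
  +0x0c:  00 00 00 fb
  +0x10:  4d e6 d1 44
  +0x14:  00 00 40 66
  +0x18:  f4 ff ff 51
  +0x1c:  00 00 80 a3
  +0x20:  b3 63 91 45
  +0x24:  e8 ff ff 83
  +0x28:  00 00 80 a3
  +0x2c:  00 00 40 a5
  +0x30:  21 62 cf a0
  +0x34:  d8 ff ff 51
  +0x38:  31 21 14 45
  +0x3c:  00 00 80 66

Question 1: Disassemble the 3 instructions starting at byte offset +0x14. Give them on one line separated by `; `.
@+14  little-endian(00 00 40 66) = 0x66400000
  top 7b → 0x33 → bor [RR]
  rd: (w>>23)&0x3=0x0 → %r0
  rs: (w>>21)&0x3=0x2 → %r2
@+18  little-endian(f4 ff ff 51) = 0x51fffff4
  top 7b → 0x28 → jmp [J]
  imm: (w>>0)&0x1ffffff=0x1fffff4 (s25→-12) → #-12
@+1c  little-endian(00 00 80 a3) = 0xa3800000
  top 7b → 0x51 → neg [R]
  rd: (w>>23)&0x3=0x3 → %r3

bor %r0, %r2; jmp #-12; neg %r3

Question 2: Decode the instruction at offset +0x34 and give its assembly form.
jmp #-40

off 0x34: read d8 ff ff 51 as little → 0x51ffffd8
  opcode bits[31:25]=0x28: jmp/J
  imm: (w>>0)&0x1ffffff=0x1ffffd8 (s25→-40) → #-40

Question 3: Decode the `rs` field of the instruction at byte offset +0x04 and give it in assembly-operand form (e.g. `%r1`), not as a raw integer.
off 0x04: read 00 00 80 6c as little → 0x6c800000
  opcode bits[31:25]=0x36: cmp/RR
  rd@[24:23]=0x1 ⇒ %r1
  rs@[22:21]=0x0 ⇒ %r0

%r0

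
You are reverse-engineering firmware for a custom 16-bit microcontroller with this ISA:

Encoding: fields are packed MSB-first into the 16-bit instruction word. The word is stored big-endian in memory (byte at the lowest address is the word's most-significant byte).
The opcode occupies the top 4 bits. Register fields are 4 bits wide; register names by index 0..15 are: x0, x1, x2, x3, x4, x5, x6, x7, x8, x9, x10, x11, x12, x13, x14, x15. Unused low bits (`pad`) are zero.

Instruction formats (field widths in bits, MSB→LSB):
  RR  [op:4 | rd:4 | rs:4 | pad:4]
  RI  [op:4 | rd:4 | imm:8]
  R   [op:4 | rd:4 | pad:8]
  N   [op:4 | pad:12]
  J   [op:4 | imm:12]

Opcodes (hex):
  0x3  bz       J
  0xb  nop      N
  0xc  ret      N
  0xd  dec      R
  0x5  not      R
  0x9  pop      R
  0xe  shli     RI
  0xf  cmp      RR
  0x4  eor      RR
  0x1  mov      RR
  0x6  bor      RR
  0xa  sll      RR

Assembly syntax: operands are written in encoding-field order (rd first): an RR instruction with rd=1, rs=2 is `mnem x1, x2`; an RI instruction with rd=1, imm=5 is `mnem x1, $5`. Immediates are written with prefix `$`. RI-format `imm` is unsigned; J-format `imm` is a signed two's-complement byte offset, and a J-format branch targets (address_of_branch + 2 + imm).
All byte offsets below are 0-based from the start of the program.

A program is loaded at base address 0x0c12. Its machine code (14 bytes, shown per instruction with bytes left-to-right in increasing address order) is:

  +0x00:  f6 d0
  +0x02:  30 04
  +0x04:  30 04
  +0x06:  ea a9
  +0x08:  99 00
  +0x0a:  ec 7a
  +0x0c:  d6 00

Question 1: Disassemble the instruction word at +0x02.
bz $4

+0x02: 30 04 ⇒ word 0x3004 (big)
  opcode bits[15:12]=0x3: bz/J
  imm: (w>>0)&0xfff=0x4 → $4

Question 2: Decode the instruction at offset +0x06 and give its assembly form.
shli x10, $169

[06] ea a9 → 0xeaa9
  top 4b → 0xe → shli [RI]
  rd@[11:8]=0xa ⇒ x10
  imm@[7:0]=0xa9 ⇒ $169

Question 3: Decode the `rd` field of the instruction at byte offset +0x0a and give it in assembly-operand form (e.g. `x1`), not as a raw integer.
x12

@+0a  big-endian(ec 7a) = 0xec7a
  opcode bits[15:12]=0xe: shli/RI
  rd@[11:8]=0xc ⇒ x12
  imm@[7:0]=0x7a ⇒ $122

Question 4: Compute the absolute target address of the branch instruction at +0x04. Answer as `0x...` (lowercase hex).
+0x04: 30 04 ⇒ word 0x3004 (big)
  top 4b → 0x3 → bz [J]
  imm: (w>>0)&0xfff=0x4 → $4
  target = base 0x0c12 + off 0x04 + 2 + imm 4 = 0x0c1c

0x0c1c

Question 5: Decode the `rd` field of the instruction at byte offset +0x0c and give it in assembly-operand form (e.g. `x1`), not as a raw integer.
x6

+0x0c: d6 00 ⇒ word 0xd600 (big)
  opcode bits[15:12]=0xd: dec/R
  rd: (w>>8)&0xf=0x6 → x6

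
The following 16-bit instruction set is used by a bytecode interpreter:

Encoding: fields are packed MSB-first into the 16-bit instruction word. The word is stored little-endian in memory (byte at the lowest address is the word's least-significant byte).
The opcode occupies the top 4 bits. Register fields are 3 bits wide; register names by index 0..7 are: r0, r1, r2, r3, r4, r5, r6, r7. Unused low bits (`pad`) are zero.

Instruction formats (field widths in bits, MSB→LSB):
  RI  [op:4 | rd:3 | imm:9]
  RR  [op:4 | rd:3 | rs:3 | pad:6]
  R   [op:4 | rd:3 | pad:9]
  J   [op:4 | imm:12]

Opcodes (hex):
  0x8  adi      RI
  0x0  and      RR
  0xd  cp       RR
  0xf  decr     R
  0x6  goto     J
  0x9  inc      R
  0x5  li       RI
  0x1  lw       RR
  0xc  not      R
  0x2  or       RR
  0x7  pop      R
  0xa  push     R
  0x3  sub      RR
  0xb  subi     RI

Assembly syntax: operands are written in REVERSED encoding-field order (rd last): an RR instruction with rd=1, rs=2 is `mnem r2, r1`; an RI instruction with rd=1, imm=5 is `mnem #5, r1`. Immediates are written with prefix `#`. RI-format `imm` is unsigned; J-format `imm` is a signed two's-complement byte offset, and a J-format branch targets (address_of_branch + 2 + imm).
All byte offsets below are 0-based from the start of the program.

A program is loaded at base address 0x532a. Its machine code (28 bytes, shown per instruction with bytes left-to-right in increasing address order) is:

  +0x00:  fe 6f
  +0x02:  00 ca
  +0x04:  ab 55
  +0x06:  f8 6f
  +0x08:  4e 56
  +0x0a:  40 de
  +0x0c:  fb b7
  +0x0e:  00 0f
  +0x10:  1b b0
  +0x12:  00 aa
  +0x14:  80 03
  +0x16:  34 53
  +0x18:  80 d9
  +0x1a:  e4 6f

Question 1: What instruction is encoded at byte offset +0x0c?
subi #507, r3

off 0x0c: read fb b7 as little → 0xb7fb
  opcode bits[15:12]=0xb: subi/RI
  [11:9] rd=3 = r3
  [8:0] imm=507 = #507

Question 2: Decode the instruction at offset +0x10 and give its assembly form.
subi #27, r0

+0x10: 1b b0 ⇒ word 0xb01b (little)
  opcode bits[15:12]=0xb: subi/RI
  [11:9] rd=0 = r0
  [8:0] imm=27 = #27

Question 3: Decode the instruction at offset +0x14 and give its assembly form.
[14] 80 03 → 0x0380
  op=0x0380>>12=0x0 ⇒ and (RR)
  [11:9] rd=1 = r1
  [8:6] rs=6 = r6

and r6, r1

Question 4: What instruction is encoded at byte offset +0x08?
off 0x08: read 4e 56 as little → 0x564e
  top 4b → 0x5 → li [RI]
  rd@[11:9]=0x3 ⇒ r3
  imm@[8:0]=0x4e ⇒ #78

li #78, r3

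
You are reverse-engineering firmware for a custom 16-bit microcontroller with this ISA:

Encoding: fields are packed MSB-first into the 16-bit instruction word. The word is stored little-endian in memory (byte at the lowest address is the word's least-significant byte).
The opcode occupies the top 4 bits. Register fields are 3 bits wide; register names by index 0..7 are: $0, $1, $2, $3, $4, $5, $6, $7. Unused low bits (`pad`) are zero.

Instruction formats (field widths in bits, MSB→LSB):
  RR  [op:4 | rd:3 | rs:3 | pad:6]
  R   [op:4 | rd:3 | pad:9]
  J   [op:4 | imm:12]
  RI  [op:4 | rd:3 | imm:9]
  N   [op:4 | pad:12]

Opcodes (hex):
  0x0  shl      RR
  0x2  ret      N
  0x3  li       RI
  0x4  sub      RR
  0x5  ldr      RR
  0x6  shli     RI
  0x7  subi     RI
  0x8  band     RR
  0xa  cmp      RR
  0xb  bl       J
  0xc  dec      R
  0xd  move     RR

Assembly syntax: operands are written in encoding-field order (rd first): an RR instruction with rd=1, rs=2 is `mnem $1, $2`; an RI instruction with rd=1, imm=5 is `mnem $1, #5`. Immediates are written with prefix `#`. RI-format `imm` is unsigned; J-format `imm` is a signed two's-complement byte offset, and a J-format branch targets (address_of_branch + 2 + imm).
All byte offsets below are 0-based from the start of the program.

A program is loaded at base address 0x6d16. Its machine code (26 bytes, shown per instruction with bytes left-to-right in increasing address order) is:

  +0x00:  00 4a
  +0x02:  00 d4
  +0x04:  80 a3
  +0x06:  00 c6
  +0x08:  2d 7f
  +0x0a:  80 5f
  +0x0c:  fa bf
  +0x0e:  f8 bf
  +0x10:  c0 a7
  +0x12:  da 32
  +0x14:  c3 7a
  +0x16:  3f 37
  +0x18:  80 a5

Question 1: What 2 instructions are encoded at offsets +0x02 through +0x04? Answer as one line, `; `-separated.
off 0x02: read 00 d4 as little → 0xd400
  opcode bits[15:12]=0xd: move/RR
  rd: (w>>9)&0x7=0x2 → $2
  rs: (w>>6)&0x7=0x0 → $0
off 0x04: read 80 a3 as little → 0xa380
  opcode bits[15:12]=0xa: cmp/RR
  rd: (w>>9)&0x7=0x1 → $1
  rs: (w>>6)&0x7=0x6 → $6

move $2, $0; cmp $1, $6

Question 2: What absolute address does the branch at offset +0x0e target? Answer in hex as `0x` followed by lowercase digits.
0x6d1e

off 0x0e: read f8 bf as little → 0xbff8
  op=0xbff8>>12=0xb ⇒ bl (J)
  imm@[11:0]=0xff8 (s12→-8) ⇒ #-8
  target = base 0x6d16 + off 0x0e + 2 + imm -8 = 0x6d1e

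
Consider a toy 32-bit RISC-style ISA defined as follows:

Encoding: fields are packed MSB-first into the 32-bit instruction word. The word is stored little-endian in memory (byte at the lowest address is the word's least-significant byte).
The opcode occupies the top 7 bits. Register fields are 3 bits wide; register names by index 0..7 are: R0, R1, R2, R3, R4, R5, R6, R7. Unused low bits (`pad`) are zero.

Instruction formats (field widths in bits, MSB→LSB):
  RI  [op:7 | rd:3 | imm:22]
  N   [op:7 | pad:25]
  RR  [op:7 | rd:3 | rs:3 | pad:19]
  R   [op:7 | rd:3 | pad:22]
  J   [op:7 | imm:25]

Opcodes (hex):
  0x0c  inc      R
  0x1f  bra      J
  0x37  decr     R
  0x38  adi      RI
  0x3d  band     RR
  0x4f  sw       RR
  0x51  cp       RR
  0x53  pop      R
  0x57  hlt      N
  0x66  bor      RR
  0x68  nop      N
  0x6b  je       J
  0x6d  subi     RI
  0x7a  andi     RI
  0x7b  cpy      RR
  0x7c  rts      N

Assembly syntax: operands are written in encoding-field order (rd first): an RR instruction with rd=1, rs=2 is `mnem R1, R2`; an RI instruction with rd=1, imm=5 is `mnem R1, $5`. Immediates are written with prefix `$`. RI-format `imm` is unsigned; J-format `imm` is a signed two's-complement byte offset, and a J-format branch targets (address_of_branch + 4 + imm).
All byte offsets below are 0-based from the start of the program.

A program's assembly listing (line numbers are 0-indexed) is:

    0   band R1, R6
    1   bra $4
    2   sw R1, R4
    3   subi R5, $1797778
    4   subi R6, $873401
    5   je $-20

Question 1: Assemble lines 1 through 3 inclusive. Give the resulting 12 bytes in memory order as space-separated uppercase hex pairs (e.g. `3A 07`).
04 00 00 3E 00 00 60 9E 92 6E 5B DB

L1: bra op=0x1f:7|imm=4:25 ⇒ 0x3e000004 ⇒ little 04 00 00 3e
L2: sw op=0x4f:7|rd=1:3|rs=4:3|pad=0:19 ⇒ 0x9e600000 ⇒ little 00 00 60 9e
L3: subi op=0x6d:7|rd=5:3|imm=1797778:22 ⇒ 0xdb5b6e92 ⇒ little 92 6e 5b db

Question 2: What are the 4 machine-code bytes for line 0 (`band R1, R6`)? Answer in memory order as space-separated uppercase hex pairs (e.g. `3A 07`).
00 00 70 7A

line 0 (band): pack op=0x3d:7|rd=1:3|rs=6:3|pad=0:19 = 0x7a700000; little→ 00 00 70 7a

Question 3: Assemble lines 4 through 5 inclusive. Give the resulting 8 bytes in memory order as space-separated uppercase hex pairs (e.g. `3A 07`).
line 4 (subi): pack op=0x6d:7|rd=6:3|imm=873401:22 = 0xdb8d53b9; little→ b9 53 8d db
line 5 (je): pack op=0x6b:7|imm=-20:25 = 0xd7ffffec; little→ ec ff ff d7

B9 53 8D DB EC FF FF D7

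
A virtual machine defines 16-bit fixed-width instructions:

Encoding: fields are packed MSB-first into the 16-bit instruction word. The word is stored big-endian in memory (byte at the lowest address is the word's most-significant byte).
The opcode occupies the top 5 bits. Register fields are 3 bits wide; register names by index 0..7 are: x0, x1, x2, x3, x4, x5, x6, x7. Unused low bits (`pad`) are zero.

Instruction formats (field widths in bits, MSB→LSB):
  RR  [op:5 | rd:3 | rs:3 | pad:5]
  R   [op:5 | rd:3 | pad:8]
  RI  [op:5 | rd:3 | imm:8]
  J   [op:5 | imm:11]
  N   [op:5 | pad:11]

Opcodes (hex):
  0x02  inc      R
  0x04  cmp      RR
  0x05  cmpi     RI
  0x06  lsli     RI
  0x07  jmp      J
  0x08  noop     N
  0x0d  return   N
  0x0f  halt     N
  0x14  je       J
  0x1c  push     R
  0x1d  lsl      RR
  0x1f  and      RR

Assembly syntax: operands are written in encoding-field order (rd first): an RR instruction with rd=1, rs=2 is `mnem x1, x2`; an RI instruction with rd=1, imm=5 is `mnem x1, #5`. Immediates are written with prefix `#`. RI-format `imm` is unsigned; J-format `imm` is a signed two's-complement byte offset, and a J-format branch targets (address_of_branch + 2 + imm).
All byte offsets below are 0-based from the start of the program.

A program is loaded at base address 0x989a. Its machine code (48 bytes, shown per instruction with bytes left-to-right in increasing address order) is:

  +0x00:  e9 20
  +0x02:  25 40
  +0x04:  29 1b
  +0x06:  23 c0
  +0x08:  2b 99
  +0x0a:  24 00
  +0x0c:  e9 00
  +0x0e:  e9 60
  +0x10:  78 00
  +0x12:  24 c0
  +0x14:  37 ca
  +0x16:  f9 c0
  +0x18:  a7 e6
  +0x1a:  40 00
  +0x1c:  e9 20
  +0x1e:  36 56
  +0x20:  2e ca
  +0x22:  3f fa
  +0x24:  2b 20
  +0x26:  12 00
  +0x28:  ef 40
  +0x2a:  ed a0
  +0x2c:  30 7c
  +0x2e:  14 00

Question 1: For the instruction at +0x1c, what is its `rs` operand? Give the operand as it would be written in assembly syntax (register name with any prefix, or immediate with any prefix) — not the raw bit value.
x1

off 0x1c: read e9 20 as big → 0xe920
  top 5b → 0x1d → lsl [RR]
  rd: (w>>8)&0x7=0x1 → x1
  rs: (w>>5)&0x7=0x1 → x1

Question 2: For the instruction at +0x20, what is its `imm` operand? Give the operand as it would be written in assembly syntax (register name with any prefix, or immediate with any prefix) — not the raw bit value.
off 0x20: read 2e ca as big → 0x2eca
  opcode bits[15:11]=0x5: cmpi/RI
  [10:8] rd=6 = x6
  [7:0] imm=202 = #202

#202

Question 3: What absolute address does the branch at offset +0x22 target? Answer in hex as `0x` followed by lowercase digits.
0x98b8

+0x22: 3f fa ⇒ word 0x3ffa (big)
  op=0x3ffa>>11=0x7 ⇒ jmp (J)
  imm@[10:0]=0x7fa (s11→-6) ⇒ #-6
  target = base 0x989a + off 0x22 + 2 + imm -6 = 0x98b8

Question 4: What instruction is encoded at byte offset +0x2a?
@+2a  big-endian(ed a0) = 0xeda0
  top 5b → 0x1d → lsl [RR]
  rd@[10:8]=0x5 ⇒ x5
  rs@[7:5]=0x5 ⇒ x5

lsl x5, x5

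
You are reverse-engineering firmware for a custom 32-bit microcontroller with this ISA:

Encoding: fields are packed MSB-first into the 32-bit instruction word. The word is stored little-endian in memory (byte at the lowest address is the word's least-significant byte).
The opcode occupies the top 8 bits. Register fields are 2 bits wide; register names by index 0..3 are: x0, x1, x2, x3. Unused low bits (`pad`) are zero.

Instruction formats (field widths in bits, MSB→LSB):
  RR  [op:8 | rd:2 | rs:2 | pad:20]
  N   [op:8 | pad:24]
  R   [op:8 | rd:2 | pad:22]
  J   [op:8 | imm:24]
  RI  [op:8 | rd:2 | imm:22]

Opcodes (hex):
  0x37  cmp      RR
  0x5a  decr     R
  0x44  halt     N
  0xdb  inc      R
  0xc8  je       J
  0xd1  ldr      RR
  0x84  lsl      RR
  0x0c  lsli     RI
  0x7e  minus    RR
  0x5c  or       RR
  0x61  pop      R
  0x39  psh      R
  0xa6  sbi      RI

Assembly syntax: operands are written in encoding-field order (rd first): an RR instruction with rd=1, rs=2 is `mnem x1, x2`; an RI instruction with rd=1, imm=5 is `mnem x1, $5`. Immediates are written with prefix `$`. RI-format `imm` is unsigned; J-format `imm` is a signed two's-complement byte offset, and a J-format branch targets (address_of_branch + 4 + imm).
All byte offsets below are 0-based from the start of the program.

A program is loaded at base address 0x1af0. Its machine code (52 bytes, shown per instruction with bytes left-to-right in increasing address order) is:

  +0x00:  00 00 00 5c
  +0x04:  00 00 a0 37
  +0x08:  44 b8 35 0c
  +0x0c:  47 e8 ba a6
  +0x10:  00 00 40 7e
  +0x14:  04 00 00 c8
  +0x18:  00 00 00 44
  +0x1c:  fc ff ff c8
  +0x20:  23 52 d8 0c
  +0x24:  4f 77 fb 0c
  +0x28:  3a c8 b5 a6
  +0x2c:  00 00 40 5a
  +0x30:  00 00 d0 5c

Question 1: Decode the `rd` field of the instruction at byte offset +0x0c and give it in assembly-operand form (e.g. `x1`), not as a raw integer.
[0c] 47 e8 ba a6 → 0xa6bae847
  op=0xa6bae847>>24=0xa6 ⇒ sbi (RI)
  rd: (w>>22)&0x3=0x2 → x2
  imm: (w>>0)&0x3fffff=0x3ae847 → $3860551

x2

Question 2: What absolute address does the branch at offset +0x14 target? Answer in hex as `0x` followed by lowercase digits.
0x1b0c

off 0x14: read 04 00 00 c8 as little → 0xc8000004
  top 8b → 0xc8 → je [J]
  imm@[23:0]=0x4 ⇒ $4
  target = base 0x1af0 + off 0x14 + 4 + imm 4 = 0x1b0c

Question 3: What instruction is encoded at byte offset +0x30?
@+30  little-endian(00 00 d0 5c) = 0x5cd00000
  top 8b → 0x5c → or [RR]
  rd: (w>>22)&0x3=0x3 → x3
  rs: (w>>20)&0x3=0x1 → x1

or x3, x1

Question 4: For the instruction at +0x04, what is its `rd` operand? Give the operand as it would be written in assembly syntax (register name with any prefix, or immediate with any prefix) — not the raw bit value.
x2

@+04  little-endian(00 00 a0 37) = 0x37a00000
  opcode bits[31:24]=0x37: cmp/RR
  rd: (w>>22)&0x3=0x2 → x2
  rs: (w>>20)&0x3=0x2 → x2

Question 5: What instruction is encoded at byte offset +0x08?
lsli x0, $3520580

[08] 44 b8 35 0c → 0x0c35b844
  opcode bits[31:24]=0xc: lsli/RI
  rd: (w>>22)&0x3=0x0 → x0
  imm: (w>>0)&0x3fffff=0x35b844 → $3520580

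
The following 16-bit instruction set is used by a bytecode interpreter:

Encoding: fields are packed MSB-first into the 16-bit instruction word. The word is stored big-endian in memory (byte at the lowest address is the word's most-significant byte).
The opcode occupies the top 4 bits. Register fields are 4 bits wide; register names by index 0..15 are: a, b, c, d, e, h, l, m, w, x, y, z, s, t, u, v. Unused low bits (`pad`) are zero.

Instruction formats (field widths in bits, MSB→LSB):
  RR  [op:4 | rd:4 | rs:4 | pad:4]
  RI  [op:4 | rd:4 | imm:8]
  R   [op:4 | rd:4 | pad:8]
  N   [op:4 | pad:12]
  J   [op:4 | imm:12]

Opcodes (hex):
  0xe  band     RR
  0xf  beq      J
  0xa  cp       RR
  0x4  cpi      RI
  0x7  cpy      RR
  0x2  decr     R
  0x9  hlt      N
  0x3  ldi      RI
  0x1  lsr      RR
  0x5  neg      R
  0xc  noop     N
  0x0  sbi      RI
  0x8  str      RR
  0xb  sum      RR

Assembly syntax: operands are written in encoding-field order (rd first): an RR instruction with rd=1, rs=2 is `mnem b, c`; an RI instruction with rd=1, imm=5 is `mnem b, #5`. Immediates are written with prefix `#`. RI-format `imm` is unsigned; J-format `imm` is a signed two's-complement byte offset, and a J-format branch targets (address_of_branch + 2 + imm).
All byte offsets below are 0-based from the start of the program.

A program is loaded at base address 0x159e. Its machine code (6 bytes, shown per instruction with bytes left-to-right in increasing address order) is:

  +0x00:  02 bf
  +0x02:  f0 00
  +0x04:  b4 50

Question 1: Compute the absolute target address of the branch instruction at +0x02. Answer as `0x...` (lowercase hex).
0x15a2

@+02  big-endian(f0 00) = 0xf000
  op=0xf000>>12=0xf ⇒ beq (J)
  imm@[11:0]=0x0 ⇒ #0
  target = base 0x159e + off 0x02 + 2 + imm 0 = 0x15a2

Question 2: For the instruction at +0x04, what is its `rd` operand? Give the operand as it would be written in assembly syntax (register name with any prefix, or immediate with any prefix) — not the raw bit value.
+0x04: b4 50 ⇒ word 0xb450 (big)
  opcode bits[15:12]=0xb: sum/RR
  rd@[11:8]=0x4 ⇒ e
  rs@[7:4]=0x5 ⇒ h

e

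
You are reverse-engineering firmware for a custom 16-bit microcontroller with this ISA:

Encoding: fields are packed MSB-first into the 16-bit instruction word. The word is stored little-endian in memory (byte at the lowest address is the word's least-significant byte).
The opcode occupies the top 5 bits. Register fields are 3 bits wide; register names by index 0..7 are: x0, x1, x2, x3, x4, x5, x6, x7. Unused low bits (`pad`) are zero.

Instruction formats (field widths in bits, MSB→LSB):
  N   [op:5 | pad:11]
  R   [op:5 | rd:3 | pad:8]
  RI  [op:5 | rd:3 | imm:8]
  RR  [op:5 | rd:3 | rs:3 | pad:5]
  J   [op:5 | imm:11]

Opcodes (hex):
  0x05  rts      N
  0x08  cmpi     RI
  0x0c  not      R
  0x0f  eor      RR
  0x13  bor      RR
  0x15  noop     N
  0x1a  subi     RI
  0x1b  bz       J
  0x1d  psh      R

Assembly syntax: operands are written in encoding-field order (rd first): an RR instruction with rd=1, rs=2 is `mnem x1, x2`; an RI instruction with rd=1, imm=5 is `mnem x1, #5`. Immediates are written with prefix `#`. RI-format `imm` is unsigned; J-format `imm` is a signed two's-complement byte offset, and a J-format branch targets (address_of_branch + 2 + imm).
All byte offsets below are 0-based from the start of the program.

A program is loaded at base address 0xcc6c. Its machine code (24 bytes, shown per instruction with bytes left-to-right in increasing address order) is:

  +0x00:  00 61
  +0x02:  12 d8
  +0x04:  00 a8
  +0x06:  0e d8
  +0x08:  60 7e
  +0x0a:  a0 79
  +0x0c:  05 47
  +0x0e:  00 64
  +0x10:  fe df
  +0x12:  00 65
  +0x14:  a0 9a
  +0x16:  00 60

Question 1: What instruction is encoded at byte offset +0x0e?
+0x0e: 00 64 ⇒ word 0x6400 (little)
  op=0x6400>>11=0xc ⇒ not (R)
  [10:8] rd=4 = x4

not x4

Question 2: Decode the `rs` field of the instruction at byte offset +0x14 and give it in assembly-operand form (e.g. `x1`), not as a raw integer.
x5

@+14  little-endian(a0 9a) = 0x9aa0
  op=0x9aa0>>11=0x13 ⇒ bor (RR)
  [10:8] rd=2 = x2
  [7:5] rs=5 = x5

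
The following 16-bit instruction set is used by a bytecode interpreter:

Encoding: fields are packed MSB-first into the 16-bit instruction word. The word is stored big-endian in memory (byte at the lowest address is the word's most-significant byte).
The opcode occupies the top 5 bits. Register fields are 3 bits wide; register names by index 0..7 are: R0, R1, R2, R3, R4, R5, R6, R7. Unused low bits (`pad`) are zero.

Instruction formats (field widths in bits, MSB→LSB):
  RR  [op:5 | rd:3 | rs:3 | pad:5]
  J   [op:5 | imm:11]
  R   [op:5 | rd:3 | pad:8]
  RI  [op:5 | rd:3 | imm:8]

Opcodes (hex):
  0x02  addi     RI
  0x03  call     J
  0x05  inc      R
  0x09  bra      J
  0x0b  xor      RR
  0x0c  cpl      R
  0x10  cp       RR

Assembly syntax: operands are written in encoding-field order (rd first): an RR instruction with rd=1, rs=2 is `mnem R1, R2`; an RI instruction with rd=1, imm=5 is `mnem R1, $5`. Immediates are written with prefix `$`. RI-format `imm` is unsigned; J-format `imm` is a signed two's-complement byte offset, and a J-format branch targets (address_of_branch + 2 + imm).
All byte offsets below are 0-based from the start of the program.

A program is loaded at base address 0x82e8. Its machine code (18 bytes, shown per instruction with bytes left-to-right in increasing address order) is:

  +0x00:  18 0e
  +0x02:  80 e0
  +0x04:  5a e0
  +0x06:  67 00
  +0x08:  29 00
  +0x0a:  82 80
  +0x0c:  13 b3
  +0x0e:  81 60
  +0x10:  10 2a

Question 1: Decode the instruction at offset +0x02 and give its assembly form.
off 0x02: read 80 e0 as big → 0x80e0
  opcode bits[15:11]=0x10: cp/RR
  [10:8] rd=0 = R0
  [7:5] rs=7 = R7

cp R0, R7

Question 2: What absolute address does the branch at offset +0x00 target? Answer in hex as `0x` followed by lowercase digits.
+0x00: 18 0e ⇒ word 0x180e (big)
  op=0x180e>>11=0x3 ⇒ call (J)
  imm: (w>>0)&0x7ff=0xe → $14
  target = base 0x82e8 + off 0x00 + 2 + imm 14 = 0x82f8

0x82f8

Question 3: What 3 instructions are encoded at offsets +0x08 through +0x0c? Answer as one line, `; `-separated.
inc R1; cp R2, R4; addi R3, $179

+0x08: 29 00 ⇒ word 0x2900 (big)
  top 5b → 0x5 → inc [R]
  rd: (w>>8)&0x7=0x1 → R1
+0x0a: 82 80 ⇒ word 0x8280 (big)
  top 5b → 0x10 → cp [RR]
  rd: (w>>8)&0x7=0x2 → R2
  rs: (w>>5)&0x7=0x4 → R4
+0x0c: 13 b3 ⇒ word 0x13b3 (big)
  top 5b → 0x2 → addi [RI]
  rd: (w>>8)&0x7=0x3 → R3
  imm: (w>>0)&0xff=0xb3 → $179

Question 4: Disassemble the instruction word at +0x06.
cpl R7

off 0x06: read 67 00 as big → 0x6700
  top 5b → 0xc → cpl [R]
  [10:8] rd=7 = R7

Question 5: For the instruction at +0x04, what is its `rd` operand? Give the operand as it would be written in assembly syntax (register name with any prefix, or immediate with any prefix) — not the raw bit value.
[04] 5a e0 → 0x5ae0
  top 5b → 0xb → xor [RR]
  rd@[10:8]=0x2 ⇒ R2
  rs@[7:5]=0x7 ⇒ R7

R2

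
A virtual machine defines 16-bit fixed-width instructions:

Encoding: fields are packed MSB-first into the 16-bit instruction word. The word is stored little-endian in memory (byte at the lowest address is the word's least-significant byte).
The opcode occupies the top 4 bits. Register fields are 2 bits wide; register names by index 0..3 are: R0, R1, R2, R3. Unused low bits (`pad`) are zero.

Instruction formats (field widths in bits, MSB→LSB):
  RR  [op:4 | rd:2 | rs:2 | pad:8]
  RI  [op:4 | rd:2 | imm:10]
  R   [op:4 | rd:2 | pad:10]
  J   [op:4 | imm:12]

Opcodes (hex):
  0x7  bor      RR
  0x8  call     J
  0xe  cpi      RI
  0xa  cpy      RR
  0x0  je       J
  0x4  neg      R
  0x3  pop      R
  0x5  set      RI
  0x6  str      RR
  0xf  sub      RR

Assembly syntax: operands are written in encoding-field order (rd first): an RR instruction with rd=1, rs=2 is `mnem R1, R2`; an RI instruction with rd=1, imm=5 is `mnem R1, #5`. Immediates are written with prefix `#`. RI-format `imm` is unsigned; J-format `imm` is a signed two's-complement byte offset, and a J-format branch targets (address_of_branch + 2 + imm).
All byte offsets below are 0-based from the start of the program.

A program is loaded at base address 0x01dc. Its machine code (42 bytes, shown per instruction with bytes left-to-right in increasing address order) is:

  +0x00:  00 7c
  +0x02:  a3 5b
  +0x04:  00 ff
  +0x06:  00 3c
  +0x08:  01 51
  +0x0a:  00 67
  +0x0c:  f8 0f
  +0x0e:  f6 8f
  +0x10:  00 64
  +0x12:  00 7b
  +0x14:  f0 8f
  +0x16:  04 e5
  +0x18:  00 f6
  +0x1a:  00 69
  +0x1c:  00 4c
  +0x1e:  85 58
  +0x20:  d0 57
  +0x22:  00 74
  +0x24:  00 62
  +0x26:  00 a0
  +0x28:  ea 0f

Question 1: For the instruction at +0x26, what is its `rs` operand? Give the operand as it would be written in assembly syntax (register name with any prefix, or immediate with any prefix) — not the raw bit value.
R0

@+26  little-endian(00 a0) = 0xa000
  opcode bits[15:12]=0xa: cpy/RR
  rd: (w>>10)&0x3=0x0 → R0
  rs: (w>>8)&0x3=0x0 → R0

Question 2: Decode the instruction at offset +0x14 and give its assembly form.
call #-16

[14] f0 8f → 0x8ff0
  op=0x8ff0>>12=0x8 ⇒ call (J)
  imm@[11:0]=0xff0 (s12→-16) ⇒ #-16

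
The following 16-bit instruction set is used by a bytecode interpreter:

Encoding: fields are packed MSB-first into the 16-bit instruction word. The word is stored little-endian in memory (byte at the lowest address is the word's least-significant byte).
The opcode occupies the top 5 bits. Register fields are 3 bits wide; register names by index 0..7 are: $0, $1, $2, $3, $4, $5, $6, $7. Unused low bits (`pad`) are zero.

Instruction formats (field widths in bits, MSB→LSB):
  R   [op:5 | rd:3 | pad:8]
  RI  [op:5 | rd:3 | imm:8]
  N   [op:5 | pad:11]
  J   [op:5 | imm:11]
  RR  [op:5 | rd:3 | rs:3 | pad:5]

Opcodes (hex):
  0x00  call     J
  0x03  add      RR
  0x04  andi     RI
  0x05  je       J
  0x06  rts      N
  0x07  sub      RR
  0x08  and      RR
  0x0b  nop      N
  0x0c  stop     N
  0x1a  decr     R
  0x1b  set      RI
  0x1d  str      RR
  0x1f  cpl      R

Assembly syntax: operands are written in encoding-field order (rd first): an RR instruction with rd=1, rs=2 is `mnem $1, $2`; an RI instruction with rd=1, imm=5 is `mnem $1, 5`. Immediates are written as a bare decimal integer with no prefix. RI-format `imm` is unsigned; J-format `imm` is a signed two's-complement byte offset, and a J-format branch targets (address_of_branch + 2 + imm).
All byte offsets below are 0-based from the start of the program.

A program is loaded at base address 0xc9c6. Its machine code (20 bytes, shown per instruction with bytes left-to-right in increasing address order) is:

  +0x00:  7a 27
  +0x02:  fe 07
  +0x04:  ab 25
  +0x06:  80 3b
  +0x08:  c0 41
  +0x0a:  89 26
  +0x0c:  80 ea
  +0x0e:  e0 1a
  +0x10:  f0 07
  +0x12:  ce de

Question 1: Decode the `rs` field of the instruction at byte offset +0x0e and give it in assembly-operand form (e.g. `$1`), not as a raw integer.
$7

+0x0e: e0 1a ⇒ word 0x1ae0 (little)
  op=0x1ae0>>11=0x3 ⇒ add (RR)
  [10:8] rd=2 = $2
  [7:5] rs=7 = $7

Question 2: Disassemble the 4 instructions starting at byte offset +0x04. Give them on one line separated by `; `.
andi $5, 171; sub $3, $4; and $1, $6; andi $6, 137

[04] ab 25 → 0x25ab
  top 5b → 0x4 → andi [RI]
  rd@[10:8]=0x5 ⇒ $5
  imm@[7:0]=0xab ⇒ 171
[06] 80 3b → 0x3b80
  top 5b → 0x7 → sub [RR]
  rd@[10:8]=0x3 ⇒ $3
  rs@[7:5]=0x4 ⇒ $4
[08] c0 41 → 0x41c0
  top 5b → 0x8 → and [RR]
  rd@[10:8]=0x1 ⇒ $1
  rs@[7:5]=0x6 ⇒ $6
[0a] 89 26 → 0x2689
  top 5b → 0x4 → andi [RI]
  rd@[10:8]=0x6 ⇒ $6
  imm@[7:0]=0x89 ⇒ 137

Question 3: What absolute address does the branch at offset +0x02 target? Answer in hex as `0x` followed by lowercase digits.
0xc9c8

+0x02: fe 07 ⇒ word 0x07fe (little)
  op=0x07fe>>11=0x0 ⇒ call (J)
  imm@[10:0]=0x7fe (s11→-2) ⇒ -2
  target = base 0xc9c6 + off 0x02 + 2 + imm -2 = 0xc9c8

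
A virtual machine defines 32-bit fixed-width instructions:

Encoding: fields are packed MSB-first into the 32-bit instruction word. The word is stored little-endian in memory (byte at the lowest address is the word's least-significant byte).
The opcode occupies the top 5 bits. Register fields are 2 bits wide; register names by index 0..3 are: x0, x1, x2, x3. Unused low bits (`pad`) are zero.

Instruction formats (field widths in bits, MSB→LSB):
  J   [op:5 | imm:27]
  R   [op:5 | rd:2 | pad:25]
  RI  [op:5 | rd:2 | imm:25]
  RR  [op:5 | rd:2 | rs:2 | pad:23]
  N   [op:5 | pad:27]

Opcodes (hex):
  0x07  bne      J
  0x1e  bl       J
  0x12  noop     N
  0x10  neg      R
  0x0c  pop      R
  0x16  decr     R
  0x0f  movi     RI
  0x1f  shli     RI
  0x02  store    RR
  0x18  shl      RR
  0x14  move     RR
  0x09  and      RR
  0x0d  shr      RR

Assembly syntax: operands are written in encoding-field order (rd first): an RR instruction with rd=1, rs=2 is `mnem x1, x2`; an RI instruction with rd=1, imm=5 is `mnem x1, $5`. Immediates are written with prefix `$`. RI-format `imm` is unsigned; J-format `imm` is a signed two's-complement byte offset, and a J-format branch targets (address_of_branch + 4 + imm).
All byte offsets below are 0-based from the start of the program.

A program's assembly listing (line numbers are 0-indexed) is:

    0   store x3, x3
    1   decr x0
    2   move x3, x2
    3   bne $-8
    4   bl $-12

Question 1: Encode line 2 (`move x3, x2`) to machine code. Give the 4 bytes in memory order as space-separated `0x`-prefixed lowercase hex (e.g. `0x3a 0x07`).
2. move fields op=0x14:5|rd=3:2|rs=2:2|pad=0:23 → word a7000000h → 00 00 00 a7

0x00 0x00 0x00 0xa7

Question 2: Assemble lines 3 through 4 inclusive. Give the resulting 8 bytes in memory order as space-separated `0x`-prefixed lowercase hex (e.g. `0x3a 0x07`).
line 3 (bne): pack op=0x7:5|imm=-8:27 = 0x3ffffff8; little→ f8 ff ff 3f
line 4 (bl): pack op=0x1e:5|imm=-12:27 = 0xf7fffff4; little→ f4 ff ff f7

0xf8 0xff 0xff 0x3f 0xf4 0xff 0xff 0xf7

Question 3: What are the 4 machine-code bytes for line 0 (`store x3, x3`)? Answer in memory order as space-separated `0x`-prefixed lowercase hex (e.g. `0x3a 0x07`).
line 0 (store): pack op=0x2:5|rd=3:2|rs=3:2|pad=0:23 = 0x17800000; little→ 00 00 80 17

0x00 0x00 0x80 0x17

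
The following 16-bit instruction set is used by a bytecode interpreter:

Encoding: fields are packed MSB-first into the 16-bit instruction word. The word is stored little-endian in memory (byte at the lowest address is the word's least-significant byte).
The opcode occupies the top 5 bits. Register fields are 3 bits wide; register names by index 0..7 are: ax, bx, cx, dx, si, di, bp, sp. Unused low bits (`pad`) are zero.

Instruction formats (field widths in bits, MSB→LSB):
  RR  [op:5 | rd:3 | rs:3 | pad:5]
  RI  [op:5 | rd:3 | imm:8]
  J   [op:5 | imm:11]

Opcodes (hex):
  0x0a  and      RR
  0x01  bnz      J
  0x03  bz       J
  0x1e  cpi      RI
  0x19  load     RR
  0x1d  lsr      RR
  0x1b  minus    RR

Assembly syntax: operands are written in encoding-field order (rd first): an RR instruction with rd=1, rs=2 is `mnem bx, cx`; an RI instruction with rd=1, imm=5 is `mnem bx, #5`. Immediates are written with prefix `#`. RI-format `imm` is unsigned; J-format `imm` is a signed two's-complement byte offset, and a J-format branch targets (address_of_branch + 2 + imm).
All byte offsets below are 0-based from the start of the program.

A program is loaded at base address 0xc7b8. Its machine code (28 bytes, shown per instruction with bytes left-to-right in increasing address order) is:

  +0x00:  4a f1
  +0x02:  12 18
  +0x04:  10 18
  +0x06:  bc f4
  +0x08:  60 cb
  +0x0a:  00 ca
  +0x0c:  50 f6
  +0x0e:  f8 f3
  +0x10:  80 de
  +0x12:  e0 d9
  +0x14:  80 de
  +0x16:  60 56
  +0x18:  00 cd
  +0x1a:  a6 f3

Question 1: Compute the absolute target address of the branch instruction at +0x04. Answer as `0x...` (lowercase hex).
0xc7ce

off 0x04: read 10 18 as little → 0x1810
  opcode bits[15:11]=0x3: bz/J
  imm@[10:0]=0x10 ⇒ #16
  target = base 0xc7b8 + off 0x04 + 2 + imm 16 = 0xc7ce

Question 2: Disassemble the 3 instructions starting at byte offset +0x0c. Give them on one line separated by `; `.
off 0x0c: read 50 f6 as little → 0xf650
  opcode bits[15:11]=0x1e: cpi/RI
  rd: (w>>8)&0x7=0x6 → bp
  imm: (w>>0)&0xff=0x50 → #80
off 0x0e: read f8 f3 as little → 0xf3f8
  opcode bits[15:11]=0x1e: cpi/RI
  rd: (w>>8)&0x7=0x3 → dx
  imm: (w>>0)&0xff=0xf8 → #248
off 0x10: read 80 de as little → 0xde80
  opcode bits[15:11]=0x1b: minus/RR
  rd: (w>>8)&0x7=0x6 → bp
  rs: (w>>5)&0x7=0x4 → si

cpi bp, #80; cpi dx, #248; minus bp, si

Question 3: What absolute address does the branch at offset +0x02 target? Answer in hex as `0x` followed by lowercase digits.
off 0x02: read 12 18 as little → 0x1812
  op=0x1812>>11=0x3 ⇒ bz (J)
  [10:0] imm=18 = #18
  target = base 0xc7b8 + off 0x02 + 2 + imm 18 = 0xc7ce

0xc7ce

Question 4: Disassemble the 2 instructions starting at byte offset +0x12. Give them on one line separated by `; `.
[12] e0 d9 → 0xd9e0
  opcode bits[15:11]=0x1b: minus/RR
  [10:8] rd=1 = bx
  [7:5] rs=7 = sp
[14] 80 de → 0xde80
  opcode bits[15:11]=0x1b: minus/RR
  [10:8] rd=6 = bp
  [7:5] rs=4 = si

minus bx, sp; minus bp, si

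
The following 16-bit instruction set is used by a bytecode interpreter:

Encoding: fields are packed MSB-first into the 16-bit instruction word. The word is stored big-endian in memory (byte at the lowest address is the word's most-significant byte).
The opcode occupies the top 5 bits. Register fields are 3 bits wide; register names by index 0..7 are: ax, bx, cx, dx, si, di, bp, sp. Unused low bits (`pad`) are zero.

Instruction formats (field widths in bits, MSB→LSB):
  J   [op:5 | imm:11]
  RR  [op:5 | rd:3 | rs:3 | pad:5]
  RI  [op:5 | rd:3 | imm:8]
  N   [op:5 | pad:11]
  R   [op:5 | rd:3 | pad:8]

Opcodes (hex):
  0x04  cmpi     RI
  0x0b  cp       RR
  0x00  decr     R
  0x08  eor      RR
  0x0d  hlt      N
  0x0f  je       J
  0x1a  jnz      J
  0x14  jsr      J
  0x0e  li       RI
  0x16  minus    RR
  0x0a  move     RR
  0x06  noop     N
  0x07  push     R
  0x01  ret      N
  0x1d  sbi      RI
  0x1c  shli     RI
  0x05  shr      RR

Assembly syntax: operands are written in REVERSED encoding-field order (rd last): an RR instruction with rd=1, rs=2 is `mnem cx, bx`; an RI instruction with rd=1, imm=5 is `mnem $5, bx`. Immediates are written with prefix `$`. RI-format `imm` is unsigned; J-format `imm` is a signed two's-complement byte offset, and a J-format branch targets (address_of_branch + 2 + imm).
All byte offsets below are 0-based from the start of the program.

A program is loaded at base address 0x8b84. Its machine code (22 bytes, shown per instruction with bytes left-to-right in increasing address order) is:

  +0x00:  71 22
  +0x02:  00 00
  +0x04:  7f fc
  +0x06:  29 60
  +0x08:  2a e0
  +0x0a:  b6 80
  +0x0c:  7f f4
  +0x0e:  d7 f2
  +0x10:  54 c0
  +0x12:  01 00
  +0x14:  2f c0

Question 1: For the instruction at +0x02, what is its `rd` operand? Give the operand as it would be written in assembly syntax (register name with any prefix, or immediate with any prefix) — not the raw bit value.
ax

+0x02: 00 00 ⇒ word 0x0000 (big)
  opcode bits[15:11]=0x0: decr/R
  [10:8] rd=0 = ax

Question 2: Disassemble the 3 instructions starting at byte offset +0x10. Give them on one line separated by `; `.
move bp, si; decr bx; shr bp, sp

+0x10: 54 c0 ⇒ word 0x54c0 (big)
  op=0x54c0>>11=0xa ⇒ move (RR)
  [10:8] rd=4 = si
  [7:5] rs=6 = bp
+0x12: 01 00 ⇒ word 0x0100 (big)
  op=0x0100>>11=0x0 ⇒ decr (R)
  [10:8] rd=1 = bx
+0x14: 2f c0 ⇒ word 0x2fc0 (big)
  op=0x2fc0>>11=0x5 ⇒ shr (RR)
  [10:8] rd=7 = sp
  [7:5] rs=6 = bp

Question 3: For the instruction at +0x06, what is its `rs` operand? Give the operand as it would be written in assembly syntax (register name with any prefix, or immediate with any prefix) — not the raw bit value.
+0x06: 29 60 ⇒ word 0x2960 (big)
  op=0x2960>>11=0x5 ⇒ shr (RR)
  rd@[10:8]=0x1 ⇒ bx
  rs@[7:5]=0x3 ⇒ dx

dx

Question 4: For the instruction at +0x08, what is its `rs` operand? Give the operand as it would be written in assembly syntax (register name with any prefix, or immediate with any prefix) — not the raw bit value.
sp

off 0x08: read 2a e0 as big → 0x2ae0
  op=0x2ae0>>11=0x5 ⇒ shr (RR)
  rd@[10:8]=0x2 ⇒ cx
  rs@[7:5]=0x7 ⇒ sp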